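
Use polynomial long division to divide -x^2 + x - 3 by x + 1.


(-x^2 + x - 3) / (x + 1)
Step 1: -x * (x + 1) = -x^2 - x; subtract.
Step 2: 2 * (x + 1) = 2x + 2; subtract.
Quotient: -x + 2, Remainder: -5


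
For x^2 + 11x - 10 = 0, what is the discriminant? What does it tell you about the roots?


D = b^2 - 4ac = (11)^2 - 4(1)(-10) = 121 + 40 = 161
Since D > 0: two distinct irrational roots


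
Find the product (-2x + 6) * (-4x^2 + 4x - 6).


Distribute each term of the first polynomial:
  (-2x)(-4x^2 + 4x - 6) = 8x^3 - 8x^2 + 12x
  (6)(-4x^2 + 4x - 6) = -24x^2 + 24x - 36
Sum: 8x^3 - 32x^2 + 36x - 36


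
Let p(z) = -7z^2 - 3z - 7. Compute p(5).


Using direct substitution:
  -7 * (5)^2 = -175
  -3 * (5)^1 = -15
  constant: -7
Sum = -175 - 15 - 7 = -197


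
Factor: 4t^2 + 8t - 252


Roots satisfy r1 + r2 = -b/a = -2 and r1*r2 = c/a = -63.
So r1 = -9, r2 = 7.
4t^2 + 8t - 252 = 4(t - r1)(t - r2) = 4(t + 9)(t - 7)


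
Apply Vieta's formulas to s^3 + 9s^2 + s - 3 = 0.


Monic cubic s^3+bs^2+cs+d=0: sum=-b, pairwise sum=c, product=-d.
b=9, c=1, d=-3
r1+r2+r3 = -9
r1r2+r1r3+r2r3 = 1
r1r2r3 = 3


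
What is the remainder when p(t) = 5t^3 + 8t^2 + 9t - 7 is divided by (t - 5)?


By the Remainder Theorem, the remainder equals p(5):
  5*(5)^3 = 625
  8*(5)^2 = 200
  9*(5)^1 = 45
  constant: -7
Sum: 625 + 200 + 45 - 7 = 863


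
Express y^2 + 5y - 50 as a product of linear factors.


Roots satisfy r1 + r2 = -b/a = -5 and r1*r2 = c/a = -50.
So r1 = 5, r2 = -10.
y^2 + 5y - 50 = (y - r1)(y - r2) = (y - 5)(y + 10)


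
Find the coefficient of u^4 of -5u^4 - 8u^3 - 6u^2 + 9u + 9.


Read off the coefficient of u^4: -5


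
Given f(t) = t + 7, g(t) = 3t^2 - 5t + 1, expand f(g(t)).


Substitute g(t) into f:
f(g(t)) = 1*(3t^2 - 5t + 1) + 7
Expand and combine: 3t^2 - 5t + 8


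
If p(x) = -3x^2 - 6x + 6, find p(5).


Using direct substitution:
  -3 * (5)^2 = -75
  -6 * (5)^1 = -30
  constant: 6
Sum = -75 - 30 + 6 = -99


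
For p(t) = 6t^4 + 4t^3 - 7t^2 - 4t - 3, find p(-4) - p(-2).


p(-4) = 1181
p(-2) = 41
p(-4) - p(-2) = 1181 - 41 = 1140


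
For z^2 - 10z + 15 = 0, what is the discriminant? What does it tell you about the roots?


D = b^2 - 4ac = (-10)^2 - 4(1)(15) = 100 - 60 = 40
Since D > 0: two distinct irrational roots


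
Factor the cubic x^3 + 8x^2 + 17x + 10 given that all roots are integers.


Try integer roots (divisors of 10). x=-2: p(-2)=0.
Divide out (x + 2): quotient is x^2 + 6x + 5.
Factor the quadratic: (x + 1)(x + 5)
Result: (x + 2)(x + 1)(x + 5)


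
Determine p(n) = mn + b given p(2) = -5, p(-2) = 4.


p(n) = mn + b. Using p(2)=-5, p(-2)=4:
m = (-5 - 4)/(2 + 2) = -9/4 = -9/4
b = -5 - m*(2) = -5 + 9/2 = -1/2
p(n) = -(9/4)n - (1/2)


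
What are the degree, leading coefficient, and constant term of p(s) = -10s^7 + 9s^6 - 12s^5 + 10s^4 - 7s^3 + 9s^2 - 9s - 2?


Highest power of s is 7, with coefficient -10. Constant term is -2.
Degree = 7, leading coefficient = -10, constant term = -2


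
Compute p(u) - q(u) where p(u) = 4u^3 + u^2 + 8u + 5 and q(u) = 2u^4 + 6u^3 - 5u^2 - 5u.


Distribute the minus sign:
  (4u^3 + u^2 + 8u + 5)
- (2u^4 + 6u^3 - 5u^2 - 5u)
Negate second polynomial: -2u^4 - 6u^3 + 5u^2 + 5u
Add: -2u^4 - 2u^3 + 6u^2 + 13u + 5


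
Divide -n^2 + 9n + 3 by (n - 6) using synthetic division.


Synthetic division with c = 6. Coefficients: -1, 9, 3
Bring down -1.
  -1 * 6 = -6; -6 + 9 = 3
  3 * 6 = 18; 18 + 3 = 21
Quotient: -n + 3, Remainder: 21


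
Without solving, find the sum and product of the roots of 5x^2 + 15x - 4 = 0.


For ax^2+bx+c=0: sum = -b/a, product = c/a.
a=5, b=15, c=-4
Sum = -(15)/5 = -3
Product = (-4)/5 = -4/5


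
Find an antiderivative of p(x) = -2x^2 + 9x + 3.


Reverse power rule on each term:
  ∫ -2x^2 dx = -(2/3)x^3
  ∫ 9x dx = (9/2)x^2
  ∫ 3 dx = 3x
F(x) = -(2/3)x^3 + (9/2)x^2 + 3x + C


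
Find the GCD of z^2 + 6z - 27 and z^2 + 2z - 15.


Factor each:
  z^2 + 6z - 27 = (z - 3)(z + 9)
  z^2 + 2z - 15 = (z - 3)(z + 5)
Common monic factor: z - 3


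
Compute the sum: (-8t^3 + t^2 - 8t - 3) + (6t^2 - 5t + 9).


Align terms by degree and add:
  -8t^3 + t^2 - 8t - 3
+ 6t^2 - 5t + 9
= -8t^3 + 7t^2 - 13t + 6


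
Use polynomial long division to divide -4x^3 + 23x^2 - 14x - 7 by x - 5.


(-4x^3 + 23x^2 - 14x - 7) / (x - 5)
Step 1: -4x^2 * (x - 5) = -4x^3 + 20x^2; subtract.
Step 2: 3x * (x - 5) = 3x^2 - 15x; subtract.
Step 3: 1 * (x - 5) = x - 5; subtract.
Quotient: -4x^2 + 3x + 1, Remainder: -2


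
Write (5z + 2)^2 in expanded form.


Expand (5z + 2)^2 by repeated multiplication:
= 25z^2 + 20z + 4


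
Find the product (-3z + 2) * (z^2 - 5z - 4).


Distribute each term of the first polynomial:
  (-3z)(z^2 - 5z - 4) = -3z^3 + 15z^2 + 12z
  (2)(z^2 - 5z - 4) = 2z^2 - 10z - 8
Sum: -3z^3 + 17z^2 + 2z - 8


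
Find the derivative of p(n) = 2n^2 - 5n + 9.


Apply the power rule term by term:
  d/dn(2n^2) = 4n
  d/dn(-5n) = -5
  d/dn(9) = 0
p'(n) = 4n - 5


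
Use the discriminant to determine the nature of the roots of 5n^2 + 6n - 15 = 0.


D = b^2 - 4ac = (6)^2 - 4(5)(-15) = 36 + 300 = 336
Since D > 0: two distinct irrational roots


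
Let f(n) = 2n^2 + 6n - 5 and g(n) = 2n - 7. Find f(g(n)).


Substitute g(n) into f:
f(g(n)) = 2*(2n - 7)^2 + 6*(2n - 7) + (-5)
(2n - 7)^2 = 4n^2 - 28n + 49
Expand and combine: 8n^2 - 44n + 51


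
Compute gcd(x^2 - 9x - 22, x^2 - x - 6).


Factor each:
  x^2 - 9x - 22 = (x + 2)(x - 11)
  x^2 - x - 6 = (x + 2)(x - 3)
Common monic factor: x + 2


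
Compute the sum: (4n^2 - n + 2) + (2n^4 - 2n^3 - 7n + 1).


Align terms by degree and add:
  4n^2 - n + 2
+ 2n^4 - 2n^3 - 7n + 1
= 2n^4 - 2n^3 + 4n^2 - 8n + 3


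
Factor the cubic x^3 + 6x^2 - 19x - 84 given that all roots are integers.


Try integer roots (divisors of -84). x=4: p(4)=0.
Divide out (x - 4): quotient is x^2 + 10x + 21.
Factor the quadratic: (x + 7)(x + 3)
Result: (x - 4)(x + 7)(x + 3)


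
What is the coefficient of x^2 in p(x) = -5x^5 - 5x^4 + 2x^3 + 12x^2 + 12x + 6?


Read off the coefficient of x^2: 12


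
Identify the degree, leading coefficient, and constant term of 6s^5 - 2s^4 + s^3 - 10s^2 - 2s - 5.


Highest power of s is 5, with coefficient 6. Constant term is -5.
Degree = 5, leading coefficient = 6, constant term = -5


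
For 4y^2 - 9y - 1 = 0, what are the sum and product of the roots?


For ay^2+by+c=0: sum = -b/a, product = c/a.
a=4, b=-9, c=-1
Sum = -(-9)/4 = 9/4
Product = (-1)/4 = -1/4


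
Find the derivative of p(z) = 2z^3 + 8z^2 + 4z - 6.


Apply the power rule term by term:
  d/dz(2z^3) = 6z^2
  d/dz(8z^2) = 16z
  d/dz(4z) = 4
  d/dz(-6) = 0
p'(z) = 6z^2 + 16z + 4


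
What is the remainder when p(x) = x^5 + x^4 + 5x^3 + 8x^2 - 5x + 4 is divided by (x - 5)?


By the Remainder Theorem, the remainder equals p(5):
  1*(5)^5 = 3125
  1*(5)^4 = 625
  5*(5)^3 = 625
  8*(5)^2 = 200
  -5*(5)^1 = -25
  constant: 4
Sum: 3125 + 625 + 625 + 200 - 25 + 4 = 4554


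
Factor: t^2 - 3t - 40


Roots satisfy r1 + r2 = -b/a = 3 and r1*r2 = c/a = -40.
So r1 = -5, r2 = 8.
t^2 - 3t - 40 = (t - r1)(t - r2) = (t + 5)(t - 8)


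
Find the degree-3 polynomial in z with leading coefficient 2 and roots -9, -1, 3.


p(z) = 2(z + 9)(z + 1)(z - 3)
Expand: 2z^3 + 14z^2 - 42z - 54


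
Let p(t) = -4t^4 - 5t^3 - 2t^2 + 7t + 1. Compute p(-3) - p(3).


p(-3) = -227
p(3) = -455
p(-3) - p(3) = -227 + 455 = 228


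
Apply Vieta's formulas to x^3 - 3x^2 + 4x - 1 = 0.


Monic cubic x^3+bx^2+cx+d=0: sum=-b, pairwise sum=c, product=-d.
b=-3, c=4, d=-1
r1+r2+r3 = 3
r1r2+r1r3+r2r3 = 4
r1r2r3 = 1


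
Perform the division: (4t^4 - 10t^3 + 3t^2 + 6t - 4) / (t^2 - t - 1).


(4t^4 - 10t^3 + 3t^2 + 6t - 4) / (t^2 - t - 1)
Step 1: 4t^2 * (t^2 - t - 1) = 4t^4 - 4t^3 - 4t^2; subtract.
Step 2: -6t * (t^2 - t - 1) = -6t^3 + 6t^2 + 6t; subtract.
Step 3: 1 * (t^2 - t - 1) = t^2 - t - 1; subtract.
Quotient: 4t^2 - 6t + 1, Remainder: t - 3


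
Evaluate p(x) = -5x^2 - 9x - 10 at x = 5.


Using direct substitution:
  -5 * (5)^2 = -125
  -9 * (5)^1 = -45
  constant: -10
Sum = -125 - 45 - 10 = -180


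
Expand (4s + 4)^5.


Expand (4s + 4)^5 by repeated multiplication:
  (4s + 4)^2 = 16s^2 + 32s + 16
  (4s + 4)^3 = 64s^3 + 192s^2 + 192s + 64
  (4s + 4)^4 = 256s^4 + 1024s^3 + 1536s^2 + 1024s + 256
= 1024s^5 + 5120s^4 + 10240s^3 + 10240s^2 + 5120s + 1024


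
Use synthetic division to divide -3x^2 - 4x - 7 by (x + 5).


Synthetic division with c = -5. Coefficients: -3, -4, -7
Bring down -3.
  -3 * -5 = 15; 15 - 4 = 11
  11 * -5 = -55; -55 - 7 = -62
Quotient: -3x + 11, Remainder: -62


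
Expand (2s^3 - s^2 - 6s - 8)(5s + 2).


Distribute each term of the first polynomial:
  (2s^3)(5s + 2) = 10s^4 + 4s^3
  (-s^2)(5s + 2) = -5s^3 - 2s^2
  (-6s)(5s + 2) = -30s^2 - 12s
  (-8)(5s + 2) = -40s - 16
Sum: 10s^4 - s^3 - 32s^2 - 52s - 16


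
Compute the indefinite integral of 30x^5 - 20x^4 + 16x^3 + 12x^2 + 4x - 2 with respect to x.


Reverse power rule on each term:
  ∫ 30x^5 dx = 5x^6
  ∫ -20x^4 dx = -4x^5
  ∫ 16x^3 dx = 4x^4
  ∫ 12x^2 dx = 4x^3
  ∫ 4x dx = 2x^2
  ∫ -2 dx = -2x
F(x) = 5x^6 - 4x^5 + 4x^4 + 4x^3 + 2x^2 - 2x + C


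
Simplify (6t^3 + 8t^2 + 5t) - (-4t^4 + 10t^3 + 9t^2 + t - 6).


Distribute the minus sign:
  (6t^3 + 8t^2 + 5t)
- (-4t^4 + 10t^3 + 9t^2 + t - 6)
Negate second polynomial: 4t^4 - 10t^3 - 9t^2 - t + 6
Add: 4t^4 - 4t^3 - t^2 + 4t + 6


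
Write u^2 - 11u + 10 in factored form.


Roots satisfy r1 + r2 = -b/a = 11 and r1*r2 = c/a = 10.
So r1 = 10, r2 = 1.
u^2 - 11u + 10 = (u - r1)(u - r2) = (u - 10)(u - 1)


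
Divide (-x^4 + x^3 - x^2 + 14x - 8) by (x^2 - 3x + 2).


(-x^4 + x^3 - x^2 + 14x - 8) / (x^2 - 3x + 2)
Step 1: -x^2 * (x^2 - 3x + 2) = -x^4 + 3x^3 - 2x^2; subtract.
Step 2: -2x * (x^2 - 3x + 2) = -2x^3 + 6x^2 - 4x; subtract.
Step 3: -5 * (x^2 - 3x + 2) = -5x^2 + 15x - 10; subtract.
Quotient: -x^2 - 2x - 5, Remainder: 3x + 2


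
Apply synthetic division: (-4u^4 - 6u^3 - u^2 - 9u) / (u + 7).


Synthetic division with c = -7. Coefficients: -4, -6, -1, -9, 0
Bring down -4.
  -4 * -7 = 28; 28 - 6 = 22
  22 * -7 = -154; -154 - 1 = -155
  -155 * -7 = 1085; 1085 - 9 = 1076
  1076 * -7 = -7532; -7532 + 0 = -7532
Quotient: -4u^3 + 22u^2 - 155u + 1076, Remainder: -7532


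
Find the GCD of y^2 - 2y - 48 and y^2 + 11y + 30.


Factor each:
  y^2 - 2y - 48 = (y + 6)(y - 8)
  y^2 + 11y + 30 = (y + 6)(y + 5)
Common monic factor: y + 6


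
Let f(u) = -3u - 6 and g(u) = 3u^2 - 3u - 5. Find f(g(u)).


Substitute g(u) into f:
f(g(u)) = -3*(3u^2 - 3u - 5) + (-6)
Expand and combine: -9u^2 + 9u + 9


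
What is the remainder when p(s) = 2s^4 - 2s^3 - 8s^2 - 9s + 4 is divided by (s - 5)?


By the Remainder Theorem, the remainder equals p(5):
  2*(5)^4 = 1250
  -2*(5)^3 = -250
  -8*(5)^2 = -200
  -9*(5)^1 = -45
  constant: 4
Sum: 1250 - 250 - 200 - 45 + 4 = 759


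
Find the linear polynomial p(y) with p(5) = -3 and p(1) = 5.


p(y) = my + b. Using p(5)=-3, p(1)=5:
m = (-3 - 5)/(5 - 1) = -8/4 = -2
b = -3 - m*(5) = -3 + 10 = 7
p(y) = -2y + 7


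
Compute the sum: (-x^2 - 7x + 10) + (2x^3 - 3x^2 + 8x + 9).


Align terms by degree and add:
  -x^2 - 7x + 10
+ 2x^3 - 3x^2 + 8x + 9
= 2x^3 - 4x^2 + x + 19


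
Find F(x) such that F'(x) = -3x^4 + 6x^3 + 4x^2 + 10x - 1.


Reverse power rule on each term:
  ∫ -3x^4 dx = -(3/5)x^5
  ∫ 6x^3 dx = (3/2)x^4
  ∫ 4x^2 dx = (4/3)x^3
  ∫ 10x dx = 5x^2
  ∫ -1 dx = -x
F(x) = -(3/5)x^5 + (3/2)x^4 + (4/3)x^3 + 5x^2 - x + C


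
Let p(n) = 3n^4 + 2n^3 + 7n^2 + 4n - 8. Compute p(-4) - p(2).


p(-4) = 728
p(2) = 92
p(-4) - p(2) = 728 - 92 = 636


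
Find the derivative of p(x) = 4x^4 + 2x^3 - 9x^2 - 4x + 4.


Apply the power rule term by term:
  d/dx(4x^4) = 16x^3
  d/dx(2x^3) = 6x^2
  d/dx(-9x^2) = -18x
  d/dx(-4x) = -4
  d/dx(4) = 0
p'(x) = 16x^3 + 6x^2 - 18x - 4


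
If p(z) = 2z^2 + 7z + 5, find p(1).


Using direct substitution:
  2 * (1)^2 = 2
  7 * (1)^1 = 7
  constant: 5
Sum = 2 + 7 + 5 = 14


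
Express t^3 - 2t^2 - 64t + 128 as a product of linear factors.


Try integer roots (divisors of 128). t=2: p(2)=0.
Divide out (t - 2): quotient is t^2 - 64.
Factor the quadratic: (t - 8)(t + 8)
Result: (t - 2)(t - 8)(t + 8)


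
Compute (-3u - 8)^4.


Expand (-3u - 8)^4 by repeated multiplication:
  (-3u - 8)^2 = 9u^2 + 48u + 64
  (-3u - 8)^3 = -27u^3 - 216u^2 - 576u - 512
= 81u^4 + 864u^3 + 3456u^2 + 6144u + 4096


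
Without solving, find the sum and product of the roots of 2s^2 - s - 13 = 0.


For as^2+bs+c=0: sum = -b/a, product = c/a.
a=2, b=-1, c=-13
Sum = -(-1)/2 = 1/2
Product = (-13)/2 = -13/2


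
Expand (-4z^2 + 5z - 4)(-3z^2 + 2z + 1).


Distribute each term of the first polynomial:
  (-4z^2)(-3z^2 + 2z + 1) = 12z^4 - 8z^3 - 4z^2
  (5z)(-3z^2 + 2z + 1) = -15z^3 + 10z^2 + 5z
  (-4)(-3z^2 + 2z + 1) = 12z^2 - 8z - 4
Sum: 12z^4 - 23z^3 + 18z^2 - 3z - 4


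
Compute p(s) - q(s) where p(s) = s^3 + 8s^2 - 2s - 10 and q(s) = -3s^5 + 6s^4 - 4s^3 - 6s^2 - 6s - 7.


Distribute the minus sign:
  (s^3 + 8s^2 - 2s - 10)
- (-3s^5 + 6s^4 - 4s^3 - 6s^2 - 6s - 7)
Negate second polynomial: 3s^5 - 6s^4 + 4s^3 + 6s^2 + 6s + 7
Add: 3s^5 - 6s^4 + 5s^3 + 14s^2 + 4s - 3


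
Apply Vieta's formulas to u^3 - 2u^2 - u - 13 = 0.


Monic cubic u^3+bu^2+cu+d=0: sum=-b, pairwise sum=c, product=-d.
b=-2, c=-1, d=-13
r1+r2+r3 = 2
r1r2+r1r3+r2r3 = -1
r1r2r3 = 13


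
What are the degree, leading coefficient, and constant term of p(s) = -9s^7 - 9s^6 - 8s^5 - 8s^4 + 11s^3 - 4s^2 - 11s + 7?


Highest power of s is 7, with coefficient -9. Constant term is 7.
Degree = 7, leading coefficient = -9, constant term = 7


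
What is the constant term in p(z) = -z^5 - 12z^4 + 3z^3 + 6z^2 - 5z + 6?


Read off the constant term: 6


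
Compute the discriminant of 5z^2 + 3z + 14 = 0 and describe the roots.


D = b^2 - 4ac = (3)^2 - 4(5)(14) = 9 - 280 = -271
Since D < 0: two complex conjugate roots (no real roots)


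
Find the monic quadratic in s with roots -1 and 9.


p(s) = (s + 1)(s - 9)
Expand: s^2 - 8s - 9


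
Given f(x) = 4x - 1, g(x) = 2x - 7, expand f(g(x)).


Substitute g(x) into f:
f(g(x)) = 4*(2x - 7) + (-1)
Expand and combine: 8x - 29


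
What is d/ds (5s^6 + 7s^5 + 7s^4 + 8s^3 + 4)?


Apply the power rule term by term:
  d/ds(5s^6) = 30s^5
  d/ds(7s^5) = 35s^4
  d/ds(7s^4) = 28s^3
  d/ds(8s^3) = 24s^2
  d/ds(4) = 0
p'(s) = 30s^5 + 35s^4 + 28s^3 + 24s^2


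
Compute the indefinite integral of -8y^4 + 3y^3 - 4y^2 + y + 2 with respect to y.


Reverse power rule on each term:
  ∫ -8y^4 dy = -(8/5)y^5
  ∫ 3y^3 dy = (3/4)y^4
  ∫ -4y^2 dy = -(4/3)y^3
  ∫ y dy = (1/2)y^2
  ∫ 2 dy = 2y
F(y) = -(8/5)y^5 + (3/4)y^4 - (4/3)y^3 + (1/2)y^2 + 2y + C


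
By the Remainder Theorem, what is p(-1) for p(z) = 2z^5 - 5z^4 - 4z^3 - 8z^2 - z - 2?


By the Remainder Theorem, the remainder equals p(-1):
  2*(-1)^5 = -2
  -5*(-1)^4 = -5
  -4*(-1)^3 = 4
  -8*(-1)^2 = -8
  -1*(-1)^1 = 1
  constant: -2
Sum: -2 - 5 + 4 - 8 + 1 - 2 = -12


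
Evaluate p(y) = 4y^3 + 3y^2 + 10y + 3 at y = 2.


Using direct substitution:
  4 * (2)^3 = 32
  3 * (2)^2 = 12
  10 * (2)^1 = 20
  constant: 3
Sum = 32 + 12 + 20 + 3 = 67


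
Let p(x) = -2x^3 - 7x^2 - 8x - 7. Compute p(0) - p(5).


p(0) = -7
p(5) = -472
p(0) - p(5) = -7 + 472 = 465


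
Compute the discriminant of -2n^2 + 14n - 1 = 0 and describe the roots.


D = b^2 - 4ac = (14)^2 - 4(-2)(-1) = 196 - 8 = 188
Since D > 0: two distinct irrational roots


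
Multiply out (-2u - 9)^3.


Expand (-2u - 9)^3 by repeated multiplication:
  (-2u - 9)^2 = 4u^2 + 36u + 81
= -8u^3 - 108u^2 - 486u - 729


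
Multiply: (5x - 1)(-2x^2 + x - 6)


Distribute each term of the first polynomial:
  (5x)(-2x^2 + x - 6) = -10x^3 + 5x^2 - 30x
  (-1)(-2x^2 + x - 6) = 2x^2 - x + 6
Sum: -10x^3 + 7x^2 - 31x + 6


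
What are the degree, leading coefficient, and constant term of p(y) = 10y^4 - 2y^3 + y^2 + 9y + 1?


Highest power of y is 4, with coefficient 10. Constant term is 1.
Degree = 4, leading coefficient = 10, constant term = 1


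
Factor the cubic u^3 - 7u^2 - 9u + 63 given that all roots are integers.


Try integer roots (divisors of 63). u=-3: p(-3)=0.
Divide out (u + 3): quotient is u^2 - 10u + 21.
Factor the quadratic: (u - 3)(u - 7)
Result: (u + 3)(u - 3)(u - 7)


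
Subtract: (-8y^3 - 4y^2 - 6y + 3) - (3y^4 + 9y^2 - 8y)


Distribute the minus sign:
  (-8y^3 - 4y^2 - 6y + 3)
- (3y^4 + 9y^2 - 8y)
Negate second polynomial: -3y^4 - 9y^2 + 8y
Add: -3y^4 - 8y^3 - 13y^2 + 2y + 3


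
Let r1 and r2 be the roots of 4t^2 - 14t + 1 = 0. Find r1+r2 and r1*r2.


For at^2+bt+c=0: sum = -b/a, product = c/a.
a=4, b=-14, c=1
Sum = -(-14)/4 = 7/2
Product = (1)/4 = 1/4


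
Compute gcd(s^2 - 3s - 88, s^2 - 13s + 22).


Factor each:
  s^2 - 3s - 88 = (s - 11)(s + 8)
  s^2 - 13s + 22 = (s - 11)(s - 2)
Common monic factor: s - 11


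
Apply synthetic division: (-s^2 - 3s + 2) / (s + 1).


Synthetic division with c = -1. Coefficients: -1, -3, 2
Bring down -1.
  -1 * -1 = 1; 1 - 3 = -2
  -2 * -1 = 2; 2 + 2 = 4
Quotient: -s - 2, Remainder: 4


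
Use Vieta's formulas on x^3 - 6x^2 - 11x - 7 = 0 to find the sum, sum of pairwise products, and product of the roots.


Monic cubic x^3+bx^2+cx+d=0: sum=-b, pairwise sum=c, product=-d.
b=-6, c=-11, d=-7
r1+r2+r3 = 6
r1r2+r1r3+r2r3 = -11
r1r2r3 = 7


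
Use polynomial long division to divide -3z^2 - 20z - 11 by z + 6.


(-3z^2 - 20z - 11) / (z + 6)
Step 1: -3z * (z + 6) = -3z^2 - 18z; subtract.
Step 2: -2 * (z + 6) = -2z - 12; subtract.
Quotient: -3z - 2, Remainder: 1


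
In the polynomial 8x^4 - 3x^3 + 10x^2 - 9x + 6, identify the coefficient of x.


Read off the coefficient of x: -9


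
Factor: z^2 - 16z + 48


Roots satisfy r1 + r2 = -b/a = 16 and r1*r2 = c/a = 48.
So r1 = 4, r2 = 12.
z^2 - 16z + 48 = (z - r1)(z - r2) = (z - 4)(z - 12)


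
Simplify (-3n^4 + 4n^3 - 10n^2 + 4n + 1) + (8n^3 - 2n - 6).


Align terms by degree and add:
  -3n^4 + 4n^3 - 10n^2 + 4n + 1
+ 8n^3 - 2n - 6
= -3n^4 + 12n^3 - 10n^2 + 2n - 5


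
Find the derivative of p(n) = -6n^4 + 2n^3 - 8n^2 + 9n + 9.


Apply the power rule term by term:
  d/dn(-6n^4) = -24n^3
  d/dn(2n^3) = 6n^2
  d/dn(-8n^2) = -16n
  d/dn(9n) = 9
  d/dn(9) = 0
p'(n) = -24n^3 + 6n^2 - 16n + 9


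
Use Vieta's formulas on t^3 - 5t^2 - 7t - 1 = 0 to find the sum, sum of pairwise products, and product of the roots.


Monic cubic t^3+bt^2+ct+d=0: sum=-b, pairwise sum=c, product=-d.
b=-5, c=-7, d=-1
r1+r2+r3 = 5
r1r2+r1r3+r2r3 = -7
r1r2r3 = 1


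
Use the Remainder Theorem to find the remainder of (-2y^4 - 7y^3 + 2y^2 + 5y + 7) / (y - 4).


By the Remainder Theorem, the remainder equals p(4):
  -2*(4)^4 = -512
  -7*(4)^3 = -448
  2*(4)^2 = 32
  5*(4)^1 = 20
  constant: 7
Sum: -512 - 448 + 32 + 20 + 7 = -901


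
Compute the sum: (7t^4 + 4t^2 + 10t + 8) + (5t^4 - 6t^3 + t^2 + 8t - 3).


Align terms by degree and add:
  7t^4 + 4t^2 + 10t + 8
+ 5t^4 - 6t^3 + t^2 + 8t - 3
= 12t^4 - 6t^3 + 5t^2 + 18t + 5


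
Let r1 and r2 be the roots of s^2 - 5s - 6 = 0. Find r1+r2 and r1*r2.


For as^2+bs+c=0: sum = -b/a, product = c/a.
a=1, b=-5, c=-6
Sum = -(-5)/1 = 5
Product = (-6)/1 = -6


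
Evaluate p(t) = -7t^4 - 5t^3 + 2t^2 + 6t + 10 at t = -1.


Using direct substitution:
  -7 * (-1)^4 = -7
  -5 * (-1)^3 = 5
  2 * (-1)^2 = 2
  6 * (-1)^1 = -6
  constant: 10
Sum = -7 + 5 + 2 - 6 + 10 = 4


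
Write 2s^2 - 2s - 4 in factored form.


Roots satisfy r1 + r2 = -b/a = 1 and r1*r2 = c/a = -2.
So r1 = -1, r2 = 2.
2s^2 - 2s - 4 = 2(s - r1)(s - r2) = 2(s + 1)(s - 2)


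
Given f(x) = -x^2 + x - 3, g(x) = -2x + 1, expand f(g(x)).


Substitute g(x) into f:
f(g(x)) = -1*(-2x + 1)^2 + 1*(-2x + 1) + (-3)
(-2x + 1)^2 = 4x^2 - 4x + 1
Expand and combine: -4x^2 + 2x - 3


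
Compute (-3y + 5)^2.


Expand (-3y + 5)^2 by repeated multiplication:
= 9y^2 - 30y + 25


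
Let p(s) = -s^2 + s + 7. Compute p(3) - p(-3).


p(3) = 1
p(-3) = -5
p(3) - p(-3) = 1 + 5 = 6


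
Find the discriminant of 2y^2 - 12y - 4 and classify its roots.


D = b^2 - 4ac = (-12)^2 - 4(2)(-4) = 144 + 32 = 176
Since D > 0: two distinct irrational roots


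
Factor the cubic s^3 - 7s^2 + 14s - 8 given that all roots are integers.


Try integer roots (divisors of -8). s=4: p(4)=0.
Divide out (s - 4): quotient is s^2 - 3s + 2.
Factor the quadratic: (s - 2)(s - 1)
Result: (s - 4)(s - 2)(s - 1)


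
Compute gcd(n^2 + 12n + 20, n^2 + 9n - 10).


Factor each:
  n^2 + 12n + 20 = (n + 10)(n + 2)
  n^2 + 9n - 10 = (n + 10)(n - 1)
Common monic factor: n + 10


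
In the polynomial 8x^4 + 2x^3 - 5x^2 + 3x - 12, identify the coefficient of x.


Read off the coefficient of x: 3


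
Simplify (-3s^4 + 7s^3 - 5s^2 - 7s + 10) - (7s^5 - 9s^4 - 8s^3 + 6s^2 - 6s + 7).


Distribute the minus sign:
  (-3s^4 + 7s^3 - 5s^2 - 7s + 10)
- (7s^5 - 9s^4 - 8s^3 + 6s^2 - 6s + 7)
Negate second polynomial: -7s^5 + 9s^4 + 8s^3 - 6s^2 + 6s - 7
Add: -7s^5 + 6s^4 + 15s^3 - 11s^2 - s + 3


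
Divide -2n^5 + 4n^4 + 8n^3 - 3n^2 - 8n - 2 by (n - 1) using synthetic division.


Synthetic division with c = 1. Coefficients: -2, 4, 8, -3, -8, -2
Bring down -2.
  -2 * 1 = -2; -2 + 4 = 2
  2 * 1 = 2; 2 + 8 = 10
  10 * 1 = 10; 10 - 3 = 7
  7 * 1 = 7; 7 - 8 = -1
  -1 * 1 = -1; -1 - 2 = -3
Quotient: -2n^4 + 2n^3 + 10n^2 + 7n - 1, Remainder: -3


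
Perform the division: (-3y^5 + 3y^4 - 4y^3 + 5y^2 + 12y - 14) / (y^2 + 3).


(-3y^5 + 3y^4 - 4y^3 + 5y^2 + 12y - 14) / (y^2 + 3)
Step 1: -3y^3 * (y^2 + 3) = -3y^5 - 9y^3; subtract.
Step 2: 3y^2 * (y^2 + 3) = 3y^4 + 9y^2; subtract.
Step 3: 5y * (y^2 + 3) = 5y^3 + 15y; subtract.
Step 4: -4 * (y^2 + 3) = -4y^2 - 12; subtract.
Quotient: -3y^3 + 3y^2 + 5y - 4, Remainder: -3y - 2


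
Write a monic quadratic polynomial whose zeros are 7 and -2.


p(s) = (s - 7)(s + 2)
Expand: s^2 - 5s - 14


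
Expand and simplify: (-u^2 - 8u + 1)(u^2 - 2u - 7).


Distribute each term of the first polynomial:
  (-u^2)(u^2 - 2u - 7) = -u^4 + 2u^3 + 7u^2
  (-8u)(u^2 - 2u - 7) = -8u^3 + 16u^2 + 56u
  (1)(u^2 - 2u - 7) = u^2 - 2u - 7
Sum: -u^4 - 6u^3 + 24u^2 + 54u - 7


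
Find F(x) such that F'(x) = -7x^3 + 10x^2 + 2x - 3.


Reverse power rule on each term:
  ∫ -7x^3 dx = -(7/4)x^4
  ∫ 10x^2 dx = (10/3)x^3
  ∫ 2x dx = x^2
  ∫ -3 dx = -3x
F(x) = -(7/4)x^4 + (10/3)x^3 + x^2 - 3x + C


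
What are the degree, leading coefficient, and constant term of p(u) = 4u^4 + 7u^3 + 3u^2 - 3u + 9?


Highest power of u is 4, with coefficient 4. Constant term is 9.
Degree = 4, leading coefficient = 4, constant term = 9


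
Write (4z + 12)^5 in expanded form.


Expand (4z + 12)^5 by repeated multiplication:
  (4z + 12)^2 = 16z^2 + 96z + 144
  (4z + 12)^3 = 64z^3 + 576z^2 + 1728z + 1728
  (4z + 12)^4 = 256z^4 + 3072z^3 + 13824z^2 + 27648z + 20736
= 1024z^5 + 15360z^4 + 92160z^3 + 276480z^2 + 414720z + 248832


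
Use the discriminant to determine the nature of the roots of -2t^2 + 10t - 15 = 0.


D = b^2 - 4ac = (10)^2 - 4(-2)(-15) = 100 - 120 = -20
Since D < 0: two complex conjugate roots (no real roots)


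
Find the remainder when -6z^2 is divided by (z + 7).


By the Remainder Theorem, the remainder equals p(-7):
  -6*(-7)^2 = -294
  0*(-7)^1 = 0
  constant: 0
Sum: -294 + 0 + 0 = -294


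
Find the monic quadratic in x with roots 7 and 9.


p(x) = (x - 7)(x - 9)
Expand: x^2 - 16x + 63


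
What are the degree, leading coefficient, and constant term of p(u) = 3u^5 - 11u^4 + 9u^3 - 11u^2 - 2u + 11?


Highest power of u is 5, with coefficient 3. Constant term is 11.
Degree = 5, leading coefficient = 3, constant term = 11


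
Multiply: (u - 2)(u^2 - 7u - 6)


Distribute each term of the first polynomial:
  (u)(u^2 - 7u - 6) = u^3 - 7u^2 - 6u
  (-2)(u^2 - 7u - 6) = -2u^2 + 14u + 12
Sum: u^3 - 9u^2 + 8u + 12


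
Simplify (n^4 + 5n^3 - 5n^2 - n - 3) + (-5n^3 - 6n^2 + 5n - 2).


Align terms by degree and add:
  n^4 + 5n^3 - 5n^2 - n - 3
  -5n^3 - 6n^2 + 5n - 2
= n^4 - 11n^2 + 4n - 5


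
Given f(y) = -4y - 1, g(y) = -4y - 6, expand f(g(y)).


Substitute g(y) into f:
f(g(y)) = -4*(-4y - 6) + (-1)
Expand and combine: 16y + 23


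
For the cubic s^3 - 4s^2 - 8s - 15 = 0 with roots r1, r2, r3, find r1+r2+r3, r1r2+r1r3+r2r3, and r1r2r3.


Monic cubic s^3+bs^2+cs+d=0: sum=-b, pairwise sum=c, product=-d.
b=-4, c=-8, d=-15
r1+r2+r3 = 4
r1r2+r1r3+r2r3 = -8
r1r2r3 = 15


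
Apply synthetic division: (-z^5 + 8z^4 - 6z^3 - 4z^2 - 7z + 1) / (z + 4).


Synthetic division with c = -4. Coefficients: -1, 8, -6, -4, -7, 1
Bring down -1.
  -1 * -4 = 4; 4 + 8 = 12
  12 * -4 = -48; -48 - 6 = -54
  -54 * -4 = 216; 216 - 4 = 212
  212 * -4 = -848; -848 - 7 = -855
  -855 * -4 = 3420; 3420 + 1 = 3421
Quotient: -z^4 + 12z^3 - 54z^2 + 212z - 855, Remainder: 3421


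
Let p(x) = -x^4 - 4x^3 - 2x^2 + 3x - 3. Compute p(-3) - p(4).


p(-3) = -3
p(4) = -535
p(-3) - p(4) = -3 + 535 = 532


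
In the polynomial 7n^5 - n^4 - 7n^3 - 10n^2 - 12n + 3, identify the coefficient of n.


Read off the coefficient of n: -12


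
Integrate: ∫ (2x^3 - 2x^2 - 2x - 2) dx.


Reverse power rule on each term:
  ∫ 2x^3 dx = (1/2)x^4
  ∫ -2x^2 dx = -(2/3)x^3
  ∫ -2x dx = -x^2
  ∫ -2 dx = -2x
F(x) = (1/2)x^4 - (2/3)x^3 - x^2 - 2x + C


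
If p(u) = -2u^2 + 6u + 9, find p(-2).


Using direct substitution:
  -2 * (-2)^2 = -8
  6 * (-2)^1 = -12
  constant: 9
Sum = -8 - 12 + 9 = -11


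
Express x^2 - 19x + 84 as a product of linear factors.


Roots satisfy r1 + r2 = -b/a = 19 and r1*r2 = c/a = 84.
So r1 = 7, r2 = 12.
x^2 - 19x + 84 = (x - r1)(x - r2) = (x - 7)(x - 12)


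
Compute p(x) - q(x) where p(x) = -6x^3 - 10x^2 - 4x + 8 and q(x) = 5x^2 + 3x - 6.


Distribute the minus sign:
  (-6x^3 - 10x^2 - 4x + 8)
- (5x^2 + 3x - 6)
Negate second polynomial: -5x^2 - 3x + 6
Add: -6x^3 - 15x^2 - 7x + 14


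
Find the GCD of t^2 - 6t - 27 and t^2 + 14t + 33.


Factor each:
  t^2 - 6t - 27 = (t + 3)(t - 9)
  t^2 + 14t + 33 = (t + 3)(t + 11)
Common monic factor: t + 3


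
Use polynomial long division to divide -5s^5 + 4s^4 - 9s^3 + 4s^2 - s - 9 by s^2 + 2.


(-5s^5 + 4s^4 - 9s^3 + 4s^2 - s - 9) / (s^2 + 2)
Step 1: -5s^3 * (s^2 + 2) = -5s^5 - 10s^3; subtract.
Step 2: 4s^2 * (s^2 + 2) = 4s^4 + 8s^2; subtract.
Step 3: s * (s^2 + 2) = s^3 + 2s; subtract.
Step 4: -4 * (s^2 + 2) = -4s^2 - 8; subtract.
Quotient: -5s^3 + 4s^2 + s - 4, Remainder: -3s - 1


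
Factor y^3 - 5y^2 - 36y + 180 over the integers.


Try integer roots (divisors of 180). y=-6: p(-6)=0.
Divide out (y + 6): quotient is y^2 - 11y + 30.
Factor the quadratic: (y - 5)(y - 6)
Result: (y + 6)(y - 5)(y - 6)


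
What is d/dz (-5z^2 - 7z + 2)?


Apply the power rule term by term:
  d/dz(-5z^2) = -10z
  d/dz(-7z) = -7
  d/dz(2) = 0
p'(z) = -10z - 7


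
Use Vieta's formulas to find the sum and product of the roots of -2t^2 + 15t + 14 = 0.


For at^2+bt+c=0: sum = -b/a, product = c/a.
a=-2, b=15, c=14
Sum = -(15)/-2 = 15/2
Product = (14)/-2 = -7


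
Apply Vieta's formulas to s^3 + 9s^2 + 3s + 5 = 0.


Monic cubic s^3+bs^2+cs+d=0: sum=-b, pairwise sum=c, product=-d.
b=9, c=3, d=5
r1+r2+r3 = -9
r1r2+r1r3+r2r3 = 3
r1r2r3 = -5


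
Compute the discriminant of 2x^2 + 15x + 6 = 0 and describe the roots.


D = b^2 - 4ac = (15)^2 - 4(2)(6) = 225 - 48 = 177
Since D > 0: two distinct irrational roots


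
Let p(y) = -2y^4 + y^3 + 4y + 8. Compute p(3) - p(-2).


p(3) = -115
p(-2) = -40
p(3) - p(-2) = -115 + 40 = -75


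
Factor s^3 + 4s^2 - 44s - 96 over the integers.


Try integer roots (divisors of -96). s=-8: p(-8)=0.
Divide out (s + 8): quotient is s^2 - 4s - 12.
Factor the quadratic: (s - 6)(s + 2)
Result: (s + 8)(s - 6)(s + 2)


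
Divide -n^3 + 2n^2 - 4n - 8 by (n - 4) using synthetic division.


Synthetic division with c = 4. Coefficients: -1, 2, -4, -8
Bring down -1.
  -1 * 4 = -4; -4 + 2 = -2
  -2 * 4 = -8; -8 - 4 = -12
  -12 * 4 = -48; -48 - 8 = -56
Quotient: -n^2 - 2n - 12, Remainder: -56


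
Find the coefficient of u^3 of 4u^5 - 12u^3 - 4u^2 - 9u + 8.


Read off the coefficient of u^3: -12


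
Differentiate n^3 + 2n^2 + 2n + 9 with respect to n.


Apply the power rule term by term:
  d/dn(n^3) = 3n^2
  d/dn(2n^2) = 4n
  d/dn(2n) = 2
  d/dn(9) = 0
p'(n) = 3n^2 + 4n + 2


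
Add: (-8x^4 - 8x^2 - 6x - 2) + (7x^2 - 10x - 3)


Align terms by degree and add:
  -8x^4 - 8x^2 - 6x - 2
+ 7x^2 - 10x - 3
= -8x^4 - x^2 - 16x - 5


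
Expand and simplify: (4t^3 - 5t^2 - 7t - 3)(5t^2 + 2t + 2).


Distribute each term of the first polynomial:
  (4t^3)(5t^2 + 2t + 2) = 20t^5 + 8t^4 + 8t^3
  (-5t^2)(5t^2 + 2t + 2) = -25t^4 - 10t^3 - 10t^2
  (-7t)(5t^2 + 2t + 2) = -35t^3 - 14t^2 - 14t
  (-3)(5t^2 + 2t + 2) = -15t^2 - 6t - 6
Sum: 20t^5 - 17t^4 - 37t^3 - 39t^2 - 20t - 6


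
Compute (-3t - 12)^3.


Expand (-3t - 12)^3 by repeated multiplication:
  (-3t - 12)^2 = 9t^2 + 72t + 144
= -27t^3 - 324t^2 - 1296t - 1728


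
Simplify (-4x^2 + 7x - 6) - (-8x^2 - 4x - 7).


Distribute the minus sign:
  (-4x^2 + 7x - 6)
- (-8x^2 - 4x - 7)
Negate second polynomial: 8x^2 + 4x + 7
Add: 4x^2 + 11x + 1


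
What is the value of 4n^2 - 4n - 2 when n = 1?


Using direct substitution:
  4 * (1)^2 = 4
  -4 * (1)^1 = -4
  constant: -2
Sum = 4 - 4 - 2 = -2


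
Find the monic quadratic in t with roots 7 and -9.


p(t) = (t - 7)(t + 9)
Expand: t^2 + 2t - 63


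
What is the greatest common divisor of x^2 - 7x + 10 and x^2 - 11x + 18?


Factor each:
  x^2 - 7x + 10 = (x - 2)(x - 5)
  x^2 - 11x + 18 = (x - 2)(x - 9)
Common monic factor: x - 2


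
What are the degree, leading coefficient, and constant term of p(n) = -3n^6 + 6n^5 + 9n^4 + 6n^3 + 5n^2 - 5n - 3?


Highest power of n is 6, with coefficient -3. Constant term is -3.
Degree = 6, leading coefficient = -3, constant term = -3


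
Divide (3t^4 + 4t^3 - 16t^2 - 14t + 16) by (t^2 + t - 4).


(3t^4 + 4t^3 - 16t^2 - 14t + 16) / (t^2 + t - 4)
Step 1: 3t^2 * (t^2 + t - 4) = 3t^4 + 3t^3 - 12t^2; subtract.
Step 2: t * (t^2 + t - 4) = t^3 + t^2 - 4t; subtract.
Step 3: -5 * (t^2 + t - 4) = -5t^2 - 5t + 20; subtract.
Quotient: 3t^2 + t - 5, Remainder: -5t - 4


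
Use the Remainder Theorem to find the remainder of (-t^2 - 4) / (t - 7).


By the Remainder Theorem, the remainder equals p(7):
  -1*(7)^2 = -49
  0*(7)^1 = 0
  constant: -4
Sum: -49 + 0 - 4 = -53


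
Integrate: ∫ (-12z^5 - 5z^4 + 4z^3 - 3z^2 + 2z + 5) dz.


Reverse power rule on each term:
  ∫ -12z^5 dz = -2z^6
  ∫ -5z^4 dz = -z^5
  ∫ 4z^3 dz = z^4
  ∫ -3z^2 dz = -z^3
  ∫ 2z dz = z^2
  ∫ 5 dz = 5z
F(z) = -2z^6 - z^5 + z^4 - z^3 + z^2 + 5z + C


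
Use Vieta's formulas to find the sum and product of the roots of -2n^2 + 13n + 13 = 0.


For an^2+bn+c=0: sum = -b/a, product = c/a.
a=-2, b=13, c=13
Sum = -(13)/-2 = 13/2
Product = (13)/-2 = -13/2


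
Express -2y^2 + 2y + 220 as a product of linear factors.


Roots satisfy r1 + r2 = -b/a = 1 and r1*r2 = c/a = -110.
So r1 = -10, r2 = 11.
-2y^2 + 2y + 220 = -2(y - r1)(y - r2) = -2(y + 10)(y - 11)


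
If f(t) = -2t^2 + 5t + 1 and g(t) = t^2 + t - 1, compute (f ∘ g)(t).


Substitute g(t) into f:
f(g(t)) = -2*(t^2 + t - 1)^2 + 5*(t^2 + t - 1) + 1
(t^2 + t - 1)^2 = t^4 + 2t^3 - t^2 - 2t + 1
Expand and combine: -2t^4 - 4t^3 + 7t^2 + 9t - 6


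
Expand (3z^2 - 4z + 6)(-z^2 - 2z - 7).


Distribute each term of the first polynomial:
  (3z^2)(-z^2 - 2z - 7) = -3z^4 - 6z^3 - 21z^2
  (-4z)(-z^2 - 2z - 7) = 4z^3 + 8z^2 + 28z
  (6)(-z^2 - 2z - 7) = -6z^2 - 12z - 42
Sum: -3z^4 - 2z^3 - 19z^2 + 16z - 42


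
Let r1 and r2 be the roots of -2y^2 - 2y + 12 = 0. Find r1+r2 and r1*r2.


For ay^2+by+c=0: sum = -b/a, product = c/a.
a=-2, b=-2, c=12
Sum = -(-2)/-2 = -1
Product = (12)/-2 = -6


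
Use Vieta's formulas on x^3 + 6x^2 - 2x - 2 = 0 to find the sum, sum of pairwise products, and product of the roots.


Monic cubic x^3+bx^2+cx+d=0: sum=-b, pairwise sum=c, product=-d.
b=6, c=-2, d=-2
r1+r2+r3 = -6
r1r2+r1r3+r2r3 = -2
r1r2r3 = 2


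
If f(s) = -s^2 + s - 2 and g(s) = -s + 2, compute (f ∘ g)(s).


Substitute g(s) into f:
f(g(s)) = -1*(-s + 2)^2 + 1*(-s + 2) + (-2)
(-s + 2)^2 = s^2 - 4s + 4
Expand and combine: -s^2 + 3s - 4


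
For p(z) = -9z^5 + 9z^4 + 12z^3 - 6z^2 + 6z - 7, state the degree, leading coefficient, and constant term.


Highest power of z is 5, with coefficient -9. Constant term is -7.
Degree = 5, leading coefficient = -9, constant term = -7


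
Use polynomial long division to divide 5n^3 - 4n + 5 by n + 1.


(5n^3 - 4n + 5) / (n + 1)
Step 1: 5n^2 * (n + 1) = 5n^3 + 5n^2; subtract.
Step 2: -5n * (n + 1) = -5n^2 - 5n; subtract.
Step 3: 1 * (n + 1) = n + 1; subtract.
Quotient: 5n^2 - 5n + 1, Remainder: 4


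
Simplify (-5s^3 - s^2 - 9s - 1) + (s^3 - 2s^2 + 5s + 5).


Align terms by degree and add:
  -5s^3 - s^2 - 9s - 1
+ s^3 - 2s^2 + 5s + 5
= -4s^3 - 3s^2 - 4s + 4


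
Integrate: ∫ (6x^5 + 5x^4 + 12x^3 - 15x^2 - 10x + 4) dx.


Reverse power rule on each term:
  ∫ 6x^5 dx = x^6
  ∫ 5x^4 dx = x^5
  ∫ 12x^3 dx = 3x^4
  ∫ -15x^2 dx = -5x^3
  ∫ -10x dx = -5x^2
  ∫ 4 dx = 4x
F(x) = x^6 + x^5 + 3x^4 - 5x^3 - 5x^2 + 4x + C


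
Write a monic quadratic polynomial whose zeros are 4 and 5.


p(t) = (t - 4)(t - 5)
Expand: t^2 - 9t + 20


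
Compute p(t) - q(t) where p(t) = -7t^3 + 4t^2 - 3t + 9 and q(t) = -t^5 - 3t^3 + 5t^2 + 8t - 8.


Distribute the minus sign:
  (-7t^3 + 4t^2 - 3t + 9)
- (-t^5 - 3t^3 + 5t^2 + 8t - 8)
Negate second polynomial: t^5 + 3t^3 - 5t^2 - 8t + 8
Add: t^5 - 4t^3 - t^2 - 11t + 17


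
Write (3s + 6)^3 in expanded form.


Expand (3s + 6)^3 by repeated multiplication:
  (3s + 6)^2 = 9s^2 + 36s + 36
= 27s^3 + 162s^2 + 324s + 216


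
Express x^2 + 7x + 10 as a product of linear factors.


Roots satisfy r1 + r2 = -b/a = -7 and r1*r2 = c/a = 10.
So r1 = -2, r2 = -5.
x^2 + 7x + 10 = (x - r1)(x - r2) = (x + 2)(x + 5)


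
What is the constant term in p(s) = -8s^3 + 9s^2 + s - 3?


Read off the constant term: -3


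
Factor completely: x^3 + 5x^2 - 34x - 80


Try integer roots (divisors of -80). x=-8: p(-8)=0.
Divide out (x + 8): quotient is x^2 - 3x - 10.
Factor the quadratic: (x - 5)(x + 2)
Result: (x + 8)(x - 5)(x + 2)


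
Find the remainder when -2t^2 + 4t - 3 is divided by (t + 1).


By the Remainder Theorem, the remainder equals p(-1):
  -2*(-1)^2 = -2
  4*(-1)^1 = -4
  constant: -3
Sum: -2 - 4 - 3 = -9


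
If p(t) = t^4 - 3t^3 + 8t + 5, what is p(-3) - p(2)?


p(-3) = 143
p(2) = 13
p(-3) - p(2) = 143 - 13 = 130


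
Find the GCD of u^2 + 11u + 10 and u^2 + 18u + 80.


Factor each:
  u^2 + 11u + 10 = (u + 10)(u + 1)
  u^2 + 18u + 80 = (u + 10)(u + 8)
Common monic factor: u + 10


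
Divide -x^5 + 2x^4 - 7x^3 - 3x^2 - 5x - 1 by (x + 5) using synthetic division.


Synthetic division with c = -5. Coefficients: -1, 2, -7, -3, -5, -1
Bring down -1.
  -1 * -5 = 5; 5 + 2 = 7
  7 * -5 = -35; -35 - 7 = -42
  -42 * -5 = 210; 210 - 3 = 207
  207 * -5 = -1035; -1035 - 5 = -1040
  -1040 * -5 = 5200; 5200 - 1 = 5199
Quotient: -x^4 + 7x^3 - 42x^2 + 207x - 1040, Remainder: 5199


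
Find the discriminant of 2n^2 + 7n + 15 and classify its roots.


D = b^2 - 4ac = (7)^2 - 4(2)(15) = 49 - 120 = -71
Since D < 0: two complex conjugate roots (no real roots)


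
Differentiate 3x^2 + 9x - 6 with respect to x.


Apply the power rule term by term:
  d/dx(3x^2) = 6x
  d/dx(9x) = 9
  d/dx(-6) = 0
p'(x) = 6x + 9


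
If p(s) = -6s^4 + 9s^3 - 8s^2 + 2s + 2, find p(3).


Using direct substitution:
  -6 * (3)^4 = -486
  9 * (3)^3 = 243
  -8 * (3)^2 = -72
  2 * (3)^1 = 6
  constant: 2
Sum = -486 + 243 - 72 + 6 + 2 = -307


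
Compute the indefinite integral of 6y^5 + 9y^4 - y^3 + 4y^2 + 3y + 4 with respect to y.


Reverse power rule on each term:
  ∫ 6y^5 dy = y^6
  ∫ 9y^4 dy = (9/5)y^5
  ∫ -y^3 dy = -(1/4)y^4
  ∫ 4y^2 dy = (4/3)y^3
  ∫ 3y dy = (3/2)y^2
  ∫ 4 dy = 4y
F(y) = y^6 + (9/5)y^5 - (1/4)y^4 + (4/3)y^3 + (3/2)y^2 + 4y + C


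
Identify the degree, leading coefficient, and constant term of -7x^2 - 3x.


Highest power of x is 2, with coefficient -7. Constant term is 0.
Degree = 2, leading coefficient = -7, constant term = 0


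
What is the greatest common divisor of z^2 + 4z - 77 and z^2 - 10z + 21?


Factor each:
  z^2 + 4z - 77 = (z - 7)(z + 11)
  z^2 - 10z + 21 = (z - 7)(z - 3)
Common monic factor: z - 7


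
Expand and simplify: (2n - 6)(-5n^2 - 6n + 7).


Distribute each term of the first polynomial:
  (2n)(-5n^2 - 6n + 7) = -10n^3 - 12n^2 + 14n
  (-6)(-5n^2 - 6n + 7) = 30n^2 + 36n - 42
Sum: -10n^3 + 18n^2 + 50n - 42


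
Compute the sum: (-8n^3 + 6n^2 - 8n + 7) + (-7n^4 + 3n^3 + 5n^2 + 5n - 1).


Align terms by degree and add:
  -8n^3 + 6n^2 - 8n + 7
  -7n^4 + 3n^3 + 5n^2 + 5n - 1
= -7n^4 - 5n^3 + 11n^2 - 3n + 6


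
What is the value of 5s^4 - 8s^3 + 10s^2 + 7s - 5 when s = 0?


Using direct substitution:
  5 * (0)^4 = 0
  -8 * (0)^3 = 0
  10 * (0)^2 = 0
  7 * (0)^1 = 0
  constant: -5
Sum = 0 + 0 + 0 + 0 - 5 = -5


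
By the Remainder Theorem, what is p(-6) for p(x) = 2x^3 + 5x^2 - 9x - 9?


By the Remainder Theorem, the remainder equals p(-6):
  2*(-6)^3 = -432
  5*(-6)^2 = 180
  -9*(-6)^1 = 54
  constant: -9
Sum: -432 + 180 + 54 - 9 = -207


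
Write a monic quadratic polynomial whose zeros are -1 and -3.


p(z) = (z + 1)(z + 3)
Expand: z^2 + 4z + 3


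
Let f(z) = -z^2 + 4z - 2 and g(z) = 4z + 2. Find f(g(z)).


Substitute g(z) into f:
f(g(z)) = -1*(4z + 2)^2 + 4*(4z + 2) + (-2)
(4z + 2)^2 = 16z^2 + 16z + 4
Expand and combine: -16z^2 + 2


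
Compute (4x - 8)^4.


Expand (4x - 8)^4 by repeated multiplication:
  (4x - 8)^2 = 16x^2 - 64x + 64
  (4x - 8)^3 = 64x^3 - 384x^2 + 768x - 512
= 256x^4 - 2048x^3 + 6144x^2 - 8192x + 4096


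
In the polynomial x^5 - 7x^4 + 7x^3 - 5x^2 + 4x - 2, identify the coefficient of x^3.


Read off the coefficient of x^3: 7


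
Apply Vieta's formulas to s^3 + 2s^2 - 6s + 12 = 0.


Monic cubic s^3+bs^2+cs+d=0: sum=-b, pairwise sum=c, product=-d.
b=2, c=-6, d=12
r1+r2+r3 = -2
r1r2+r1r3+r2r3 = -6
r1r2r3 = -12


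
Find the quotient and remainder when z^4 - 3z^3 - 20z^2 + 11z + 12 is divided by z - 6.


(z^4 - 3z^3 - 20z^2 + 11z + 12) / (z - 6)
Step 1: z^3 * (z - 6) = z^4 - 6z^3; subtract.
Step 2: 3z^2 * (z - 6) = 3z^3 - 18z^2; subtract.
Step 3: -2z * (z - 6) = -2z^2 + 12z; subtract.
Step 4: -1 * (z - 6) = -z + 6; subtract.
Quotient: z^3 + 3z^2 - 2z - 1, Remainder: 6


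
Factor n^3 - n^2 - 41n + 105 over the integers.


Try integer roots (divisors of 105). n=3: p(3)=0.
Divide out (n - 3): quotient is n^2 + 2n - 35.
Factor the quadratic: (n + 7)(n - 5)
Result: (n - 3)(n + 7)(n - 5)


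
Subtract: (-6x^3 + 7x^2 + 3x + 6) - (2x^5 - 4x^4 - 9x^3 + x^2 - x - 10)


Distribute the minus sign:
  (-6x^3 + 7x^2 + 3x + 6)
- (2x^5 - 4x^4 - 9x^3 + x^2 - x - 10)
Negate second polynomial: -2x^5 + 4x^4 + 9x^3 - x^2 + x + 10
Add: -2x^5 + 4x^4 + 3x^3 + 6x^2 + 4x + 16


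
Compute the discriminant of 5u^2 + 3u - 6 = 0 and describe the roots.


D = b^2 - 4ac = (3)^2 - 4(5)(-6) = 9 + 120 = 129
Since D > 0: two distinct irrational roots


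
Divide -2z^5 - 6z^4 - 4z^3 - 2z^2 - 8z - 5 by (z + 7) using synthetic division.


Synthetic division with c = -7. Coefficients: -2, -6, -4, -2, -8, -5
Bring down -2.
  -2 * -7 = 14; 14 - 6 = 8
  8 * -7 = -56; -56 - 4 = -60
  -60 * -7 = 420; 420 - 2 = 418
  418 * -7 = -2926; -2926 - 8 = -2934
  -2934 * -7 = 20538; 20538 - 5 = 20533
Quotient: -2z^4 + 8z^3 - 60z^2 + 418z - 2934, Remainder: 20533
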